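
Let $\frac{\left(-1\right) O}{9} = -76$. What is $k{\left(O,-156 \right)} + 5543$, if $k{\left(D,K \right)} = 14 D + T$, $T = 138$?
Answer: $15257$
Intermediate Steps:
$O = 684$ ($O = \left(-9\right) \left(-76\right) = 684$)
$k{\left(D,K \right)} = 138 + 14 D$ ($k{\left(D,K \right)} = 14 D + 138 = 138 + 14 D$)
$k{\left(O,-156 \right)} + 5543 = \left(138 + 14 \cdot 684\right) + 5543 = \left(138 + 9576\right) + 5543 = 9714 + 5543 = 15257$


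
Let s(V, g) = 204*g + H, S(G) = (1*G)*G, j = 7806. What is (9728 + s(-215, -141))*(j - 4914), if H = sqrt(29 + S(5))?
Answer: -55052112 + 8676*sqrt(6) ≈ -5.5031e+7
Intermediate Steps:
S(G) = G**2 (S(G) = G*G = G**2)
H = 3*sqrt(6) (H = sqrt(29 + 5**2) = sqrt(29 + 25) = sqrt(54) = 3*sqrt(6) ≈ 7.3485)
s(V, g) = 3*sqrt(6) + 204*g (s(V, g) = 204*g + 3*sqrt(6) = 3*sqrt(6) + 204*g)
(9728 + s(-215, -141))*(j - 4914) = (9728 + (3*sqrt(6) + 204*(-141)))*(7806 - 4914) = (9728 + (3*sqrt(6) - 28764))*2892 = (9728 + (-28764 + 3*sqrt(6)))*2892 = (-19036 + 3*sqrt(6))*2892 = -55052112 + 8676*sqrt(6)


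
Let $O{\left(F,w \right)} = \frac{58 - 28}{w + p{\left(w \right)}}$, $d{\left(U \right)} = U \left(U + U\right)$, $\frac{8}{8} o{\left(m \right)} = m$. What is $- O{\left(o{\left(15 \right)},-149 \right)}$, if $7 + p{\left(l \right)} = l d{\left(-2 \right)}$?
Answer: $\frac{15}{674} \approx 0.022255$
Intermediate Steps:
$o{\left(m \right)} = m$
$d{\left(U \right)} = 2 U^{2}$ ($d{\left(U \right)} = U 2 U = 2 U^{2}$)
$p{\left(l \right)} = -7 + 8 l$ ($p{\left(l \right)} = -7 + l 2 \left(-2\right)^{2} = -7 + l 2 \cdot 4 = -7 + l 8 = -7 + 8 l$)
$O{\left(F,w \right)} = \frac{30}{-7 + 9 w}$ ($O{\left(F,w \right)} = \frac{58 - 28}{w + \left(-7 + 8 w\right)} = \frac{30}{-7 + 9 w}$)
$- O{\left(o{\left(15 \right)},-149 \right)} = - \frac{30}{-7 + 9 \left(-149\right)} = - \frac{30}{-7 - 1341} = - \frac{30}{-1348} = - \frac{30 \left(-1\right)}{1348} = \left(-1\right) \left(- \frac{15}{674}\right) = \frac{15}{674}$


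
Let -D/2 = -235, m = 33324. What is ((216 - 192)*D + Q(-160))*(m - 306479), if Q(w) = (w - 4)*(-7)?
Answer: -3394770340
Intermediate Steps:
Q(w) = 28 - 7*w (Q(w) = (-4 + w)*(-7) = 28 - 7*w)
D = 470 (D = -2*(-235) = 470)
((216 - 192)*D + Q(-160))*(m - 306479) = ((216 - 192)*470 + (28 - 7*(-160)))*(33324 - 306479) = (24*470 + (28 + 1120))*(-273155) = (11280 + 1148)*(-273155) = 12428*(-273155) = -3394770340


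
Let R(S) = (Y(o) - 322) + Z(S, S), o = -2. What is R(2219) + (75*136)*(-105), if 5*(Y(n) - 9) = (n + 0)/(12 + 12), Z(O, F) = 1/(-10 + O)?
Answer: -141991827169/132540 ≈ -1.0713e+6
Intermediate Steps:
Y(n) = 9 + n/120 (Y(n) = 9 + ((n + 0)/(12 + 12))/5 = 9 + (n/24)/5 = 9 + n/120)
R(S) = -18781/60 + 1/(-10 + S) (R(S) = ((9 + (1/120)*(-2)) - 322) + 1/(-10 + S) = ((9 - 1/60) - 322) + 1/(-10 + S) = (539/60 - 322) + 1/(-10 + S) = -18781/60 + 1/(-10 + S))
R(2219) + (75*136)*(-105) = (187870 - 18781*2219)/(60*(-10 + 2219)) + (75*136)*(-105) = (1/60)*(187870 - 41675039)/2209 + 10200*(-105) = (1/60)*(1/2209)*(-41487169) - 1071000 = -41487169/132540 - 1071000 = -141991827169/132540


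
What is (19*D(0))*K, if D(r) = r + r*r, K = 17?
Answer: 0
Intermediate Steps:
D(r) = r + r²
(19*D(0))*K = (19*(0*(1 + 0)))*17 = (19*(0*1))*17 = (19*0)*17 = 0*17 = 0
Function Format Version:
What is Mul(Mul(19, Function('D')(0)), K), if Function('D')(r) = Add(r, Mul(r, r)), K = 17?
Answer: 0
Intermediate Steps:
Function('D')(r) = Add(r, Pow(r, 2))
Mul(Mul(19, Function('D')(0)), K) = Mul(Mul(19, Mul(0, Add(1, 0))), 17) = Mul(Mul(19, Mul(0, 1)), 17) = Mul(Mul(19, 0), 17) = Mul(0, 17) = 0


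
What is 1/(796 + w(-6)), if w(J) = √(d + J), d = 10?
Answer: 1/798 ≈ 0.0012531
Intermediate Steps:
w(J) = √(10 + J)
1/(796 + w(-6)) = 1/(796 + √(10 - 6)) = 1/(796 + √4) = 1/(796 + 2) = 1/798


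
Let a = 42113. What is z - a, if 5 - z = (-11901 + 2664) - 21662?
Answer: -11209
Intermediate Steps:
z = 30904 (z = 5 - ((-11901 + 2664) - 21662) = 5 - (-9237 - 21662) = 5 - 1*(-30899) = 5 + 30899 = 30904)
z - a = 30904 - 1*42113 = 30904 - 42113 = -11209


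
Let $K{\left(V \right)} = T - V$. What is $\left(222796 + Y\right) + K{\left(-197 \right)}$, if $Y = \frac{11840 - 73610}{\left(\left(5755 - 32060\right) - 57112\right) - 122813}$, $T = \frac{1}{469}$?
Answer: $\frac{2156832913327}{9672187} \approx 2.2299 \cdot 10^{5}$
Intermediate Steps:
$T = \frac{1}{469} \approx 0.0021322$
$Y = \frac{6177}{20623}$ ($Y = - \frac{61770}{\left(-26305 - 57112\right) - 122813} = - \frac{61770}{-83417 - 122813} = - \frac{61770}{-206230} = \left(-61770\right) \left(- \frac{1}{206230}\right) = \frac{6177}{20623} \approx 0.29952$)
$K{\left(V \right)} = \frac{1}{469} - V$
$\left(222796 + Y\right) + K{\left(-197 \right)} = \left(222796 + \frac{6177}{20623}\right) + \left(\frac{1}{469} - -197\right) = \frac{4594728085}{20623} + \left(\frac{1}{469} + 197\right) = \frac{4594728085}{20623} + \frac{92394}{469} = \frac{2156832913327}{9672187}$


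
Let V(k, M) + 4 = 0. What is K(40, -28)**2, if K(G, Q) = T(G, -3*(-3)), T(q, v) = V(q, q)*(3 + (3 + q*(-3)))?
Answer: 207936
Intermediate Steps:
V(k, M) = -4 (V(k, M) = -4 + 0 = -4)
T(q, v) = -24 + 12*q (T(q, v) = -4*(3 + (3 + q*(-3))) = -4*(3 + (3 - 3*q)) = -4*(6 - 3*q) = -24 + 12*q)
K(G, Q) = -24 + 12*G
K(40, -28)**2 = (-24 + 12*40)**2 = (-24 + 480)**2 = 456**2 = 207936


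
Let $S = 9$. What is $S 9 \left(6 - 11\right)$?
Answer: $-405$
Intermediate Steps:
$S 9 \left(6 - 11\right) = 9 \cdot 9 \left(6 - 11\right) = 81 \left(6 - 11\right) = 81 \left(-5\right) = -405$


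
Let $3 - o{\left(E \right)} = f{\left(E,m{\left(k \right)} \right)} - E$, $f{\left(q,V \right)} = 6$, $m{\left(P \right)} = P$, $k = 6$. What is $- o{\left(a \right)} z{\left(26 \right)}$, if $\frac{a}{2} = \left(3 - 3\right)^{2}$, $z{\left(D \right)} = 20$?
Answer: $60$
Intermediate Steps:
$a = 0$ ($a = 2 \left(3 - 3\right)^{2} = 2 \cdot 0^{2} = 2 \cdot 0 = 0$)
$o{\left(E \right)} = -3 + E$ ($o{\left(E \right)} = 3 - \left(6 - E\right) = 3 + \left(-6 + E\right) = -3 + E$)
$- o{\left(a \right)} z{\left(26 \right)} = - \left(-3 + 0\right) 20 = - \left(-3\right) 20 = \left(-1\right) \left(-60\right) = 60$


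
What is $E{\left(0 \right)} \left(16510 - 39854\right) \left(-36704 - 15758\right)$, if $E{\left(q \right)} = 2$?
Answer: $2449345856$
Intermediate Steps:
$E{\left(0 \right)} \left(16510 - 39854\right) \left(-36704 - 15758\right) = 2 \left(16510 - 39854\right) \left(-36704 - 15758\right) = 2 \left(\left(-23344\right) \left(-52462\right)\right) = 2 \cdot 1224672928 = 2449345856$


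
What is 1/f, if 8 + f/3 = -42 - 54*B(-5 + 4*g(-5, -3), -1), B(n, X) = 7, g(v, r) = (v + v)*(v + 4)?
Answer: -1/1284 ≈ -0.00077882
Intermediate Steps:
g(v, r) = 2*v*(4 + v) (g(v, r) = (2*v)*(4 + v) = 2*v*(4 + v))
f = -1284 (f = -24 + 3*(-42 - 54*7) = -24 + 3*(-42 - 378) = -24 + 3*(-420) = -24 - 1260 = -1284)
1/f = 1/(-1284) = -1/1284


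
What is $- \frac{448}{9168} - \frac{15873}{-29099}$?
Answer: $\frac{8280457}{16673727} \approx 0.49662$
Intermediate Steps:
$- \frac{448}{9168} - \frac{15873}{-29099} = \left(-448\right) \frac{1}{9168} - - \frac{15873}{29099} = - \frac{28}{573} + \frac{15873}{29099} = \frac{8280457}{16673727}$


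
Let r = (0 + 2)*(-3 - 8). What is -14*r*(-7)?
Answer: -2156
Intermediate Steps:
r = -22 (r = 2*(-11) = -22)
-14*r*(-7) = -14*(-22)*(-7) = 308*(-7) = -2156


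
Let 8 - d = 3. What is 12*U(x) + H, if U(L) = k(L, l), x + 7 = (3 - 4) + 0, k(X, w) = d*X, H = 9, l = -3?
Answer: -471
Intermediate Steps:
d = 5 (d = 8 - 1*3 = 8 - 3 = 5)
k(X, w) = 5*X
x = -8 (x = -7 + ((3 - 4) + 0) = -7 + (-1 + 0) = -7 - 1 = -8)
U(L) = 5*L
12*U(x) + H = 12*(5*(-8)) + 9 = 12*(-40) + 9 = -480 + 9 = -471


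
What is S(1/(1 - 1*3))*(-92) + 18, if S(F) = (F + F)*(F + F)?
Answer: -74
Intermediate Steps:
S(F) = 4*F² (S(F) = (2*F)*(2*F) = 4*F²)
S(1/(1 - 1*3))*(-92) + 18 = (4*(1/(1 - 1*3))²)*(-92) + 18 = (4*(1/(1 - 3))²)*(-92) + 18 = (4*(1/(-2))²)*(-92) + 18 = (4*(-½)²)*(-92) + 18 = (4*(¼))*(-92) + 18 = 1*(-92) + 18 = -92 + 18 = -74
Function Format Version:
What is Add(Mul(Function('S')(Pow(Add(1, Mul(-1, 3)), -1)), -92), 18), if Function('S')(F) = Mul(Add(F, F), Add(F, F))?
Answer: -74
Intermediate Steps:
Function('S')(F) = Mul(4, Pow(F, 2)) (Function('S')(F) = Mul(Mul(2, F), Mul(2, F)) = Mul(4, Pow(F, 2)))
Add(Mul(Function('S')(Pow(Add(1, Mul(-1, 3)), -1)), -92), 18) = Add(Mul(Mul(4, Pow(Pow(Add(1, Mul(-1, 3)), -1), 2)), -92), 18) = Add(Mul(Mul(4, Pow(Pow(Add(1, -3), -1), 2)), -92), 18) = Add(Mul(Mul(4, Pow(Pow(-2, -1), 2)), -92), 18) = Add(Mul(Mul(4, Pow(Rational(-1, 2), 2)), -92), 18) = Add(Mul(Mul(4, Rational(1, 4)), -92), 18) = Add(Mul(1, -92), 18) = Add(-92, 18) = -74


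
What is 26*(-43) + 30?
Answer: -1088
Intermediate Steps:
26*(-43) + 30 = -1118 + 30 = -1088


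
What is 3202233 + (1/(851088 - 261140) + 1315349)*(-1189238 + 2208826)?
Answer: 197797361096532612/147487 ≈ 1.3411e+12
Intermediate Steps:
3202233 + (1/(851088 - 261140) + 1315349)*(-1189238 + 2208826) = 3202233 + (1/589948 + 1315349)*1019588 = 3202233 + (775987511853/589948)*1019588 = 3202233 + 197796888808794141/147487 = 197797361096532612/147487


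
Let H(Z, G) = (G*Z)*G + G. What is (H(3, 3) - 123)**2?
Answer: 8649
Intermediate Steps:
H(Z, G) = G + Z*G**2 (H(Z, G) = Z*G**2 + G = G + Z*G**2)
(H(3, 3) - 123)**2 = (3*(1 + 3*3) - 123)**2 = (3*(1 + 9) - 123)**2 = (3*10 - 123)**2 = (30 - 123)**2 = (-93)**2 = 8649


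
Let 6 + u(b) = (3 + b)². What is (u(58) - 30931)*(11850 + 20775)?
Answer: -887922000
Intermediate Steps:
u(b) = -6 + (3 + b)²
(u(58) - 30931)*(11850 + 20775) = ((-6 + (3 + 58)²) - 30931)*(11850 + 20775) = ((-6 + 61²) - 30931)*32625 = ((-6 + 3721) - 30931)*32625 = (3715 - 30931)*32625 = -27216*32625 = -887922000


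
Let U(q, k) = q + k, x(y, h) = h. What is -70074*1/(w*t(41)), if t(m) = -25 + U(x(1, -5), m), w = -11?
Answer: 70074/121 ≈ 579.12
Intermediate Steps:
U(q, k) = k + q
t(m) = -30 + m (t(m) = -25 + (m - 5) = -25 + (-5 + m) = -30 + m)
-70074*1/(w*t(41)) = -70074*(-1/(11*(-30 + 41))) = -70074/(11*(-11)) = -70074/(-121) = -70074*(-1/121) = 70074/121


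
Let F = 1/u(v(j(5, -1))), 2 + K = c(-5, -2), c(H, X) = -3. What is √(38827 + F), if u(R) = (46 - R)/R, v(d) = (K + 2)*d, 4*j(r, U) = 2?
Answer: √350413390/95 ≈ 197.05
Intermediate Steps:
j(r, U) = ½ (j(r, U) = (¼)*2 = ½)
K = -5 (K = -2 - 3 = -5)
v(d) = -3*d (v(d) = (-5 + 2)*d = -3*d)
u(R) = (46 - R)/R
F = -3/95 (F = 1/((46 - (-3)/2)/((-3*½))) = 1/((46 - 1*(-3/2))/(-3/2)) = 1/(-2*(46 + 3/2)/3) = 1/(-⅔*95/2) = 1/(-95/3) = -3/95 ≈ -0.031579)
√(38827 + F) = √(38827 - 3/95) = √(3688562/95) = √350413390/95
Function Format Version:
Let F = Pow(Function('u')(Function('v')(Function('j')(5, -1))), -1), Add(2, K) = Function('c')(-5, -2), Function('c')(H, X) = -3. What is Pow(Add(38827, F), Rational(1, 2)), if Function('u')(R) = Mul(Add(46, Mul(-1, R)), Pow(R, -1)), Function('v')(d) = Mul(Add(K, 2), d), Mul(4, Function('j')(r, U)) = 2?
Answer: Mul(Rational(1, 95), Pow(350413390, Rational(1, 2))) ≈ 197.05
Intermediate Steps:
Function('j')(r, U) = Rational(1, 2) (Function('j')(r, U) = Mul(Rational(1, 4), 2) = Rational(1, 2))
K = -5 (K = Add(-2, -3) = -5)
Function('v')(d) = Mul(-3, d) (Function('v')(d) = Mul(Add(-5, 2), d) = Mul(-3, d))
Function('u')(R) = Mul(Pow(R, -1), Add(46, Mul(-1, R)))
F = Rational(-3, 95) (F = Pow(Mul(Pow(Mul(-3, Rational(1, 2)), -1), Add(46, Mul(-1, Mul(-3, Rational(1, 2))))), -1) = Pow(Mul(Pow(Rational(-3, 2), -1), Add(46, Mul(-1, Rational(-3, 2)))), -1) = Pow(Mul(Rational(-2, 3), Add(46, Rational(3, 2))), -1) = Pow(Mul(Rational(-2, 3), Rational(95, 2)), -1) = Pow(Rational(-95, 3), -1) = Rational(-3, 95) ≈ -0.031579)
Pow(Add(38827, F), Rational(1, 2)) = Pow(Add(38827, Rational(-3, 95)), Rational(1, 2)) = Pow(Rational(3688562, 95), Rational(1, 2)) = Mul(Rational(1, 95), Pow(350413390, Rational(1, 2)))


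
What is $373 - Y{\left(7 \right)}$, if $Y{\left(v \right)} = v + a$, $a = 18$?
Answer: $348$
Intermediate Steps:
$Y{\left(v \right)} = 18 + v$ ($Y{\left(v \right)} = v + 18 = 18 + v$)
$373 - Y{\left(7 \right)} = 373 - \left(18 + 7\right) = 373 - 25 = 348$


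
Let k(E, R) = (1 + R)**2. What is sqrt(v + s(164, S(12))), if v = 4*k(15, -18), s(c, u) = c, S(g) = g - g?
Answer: 2*sqrt(330) ≈ 36.332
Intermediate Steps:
S(g) = 0
v = 1156 (v = 4*(1 - 18)**2 = 4*(-17)**2 = 4*289 = 1156)
sqrt(v + s(164, S(12))) = sqrt(1156 + 164) = sqrt(1320) = 2*sqrt(330)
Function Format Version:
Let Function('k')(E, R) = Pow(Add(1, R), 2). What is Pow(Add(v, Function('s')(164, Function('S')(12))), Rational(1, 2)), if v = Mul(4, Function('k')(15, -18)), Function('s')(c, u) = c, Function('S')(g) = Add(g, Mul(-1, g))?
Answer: Mul(2, Pow(330, Rational(1, 2))) ≈ 36.332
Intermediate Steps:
Function('S')(g) = 0
v = 1156 (v = Mul(4, Pow(Add(1, -18), 2)) = Mul(4, Pow(-17, 2)) = Mul(4, 289) = 1156)
Pow(Add(v, Function('s')(164, Function('S')(12))), Rational(1, 2)) = Pow(Add(1156, 164), Rational(1, 2)) = Pow(1320, Rational(1, 2)) = Mul(2, Pow(330, Rational(1, 2)))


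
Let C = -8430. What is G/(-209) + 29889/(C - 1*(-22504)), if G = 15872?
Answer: -217135727/2941466 ≈ -73.819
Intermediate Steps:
G/(-209) + 29889/(C - 1*(-22504)) = 15872/(-209) + 29889/(-8430 - 1*(-22504)) = 15872*(-1/209) + 29889/(-8430 + 22504) = -15872/209 + 29889/14074 = -217135727/2941466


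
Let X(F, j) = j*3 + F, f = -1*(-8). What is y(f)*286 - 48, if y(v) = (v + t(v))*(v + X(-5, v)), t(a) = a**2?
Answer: 555936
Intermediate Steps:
f = 8
X(F, j) = F + 3*j (X(F, j) = 3*j + F = F + 3*j)
y(v) = (-5 + 4*v)*(v + v**2) (y(v) = (v + v**2)*(v + (-5 + 3*v)) = (v + v**2)*(-5 + 4*v) = (-5 + 4*v)*(v + v**2))
y(f)*286 - 48 = (8*(-5 - 1*8 + 4*8**2))*286 - 48 = (8*(-5 - 8 + 4*64))*286 - 48 = (8*(-5 - 8 + 256))*286 - 48 = (8*243)*286 - 48 = 1944*286 - 48 = 555984 - 48 = 555936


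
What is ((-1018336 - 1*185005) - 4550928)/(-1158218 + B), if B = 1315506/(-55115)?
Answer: 317146535935/63836500576 ≈ 4.9681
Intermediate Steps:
B = -1315506/55115 (B = 1315506*(-1/55115) = -1315506/55115 ≈ -23.868)
((-1018336 - 1*185005) - 4550928)/(-1158218 + B) = ((-1018336 - 1*185005) - 4550928)/(-1158218 - 1315506/55115) = ((-1018336 - 185005) - 4550928)/(-63836500576/55115) = (-1203341 - 4550928)*(-55115/63836500576) = -5754269*(-55115/63836500576) = 317146535935/63836500576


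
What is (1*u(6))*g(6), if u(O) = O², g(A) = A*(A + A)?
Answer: 2592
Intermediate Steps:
g(A) = 2*A² (g(A) = A*(2*A) = 2*A²)
(1*u(6))*g(6) = (1*6²)*(2*6²) = (1*36)*(2*36) = 36*72 = 2592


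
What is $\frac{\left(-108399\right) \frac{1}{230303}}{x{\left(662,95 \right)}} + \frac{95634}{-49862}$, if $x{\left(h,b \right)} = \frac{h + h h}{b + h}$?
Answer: $- \frac{1611817862498413}{840019866174086} \approx -1.9188$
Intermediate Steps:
$x{\left(h,b \right)} = \frac{h + h^{2}}{b + h}$
$\frac{\left(-108399\right) \frac{1}{230303}}{x{\left(662,95 \right)}} + \frac{95634}{-49862} = \frac{\left(-108399\right) \frac{1}{230303}}{662 \frac{1}{95 + 662} \left(1 + 662\right)} + \frac{95634}{-49862} = \frac{\left(-108399\right) \frac{1}{230303}}{662 \cdot \frac{1}{757} \cdot 663} + 95634 \left(- \frac{1}{49862}\right) = - \frac{108399}{230303 \cdot 662 \cdot \frac{1}{757} \cdot 663} - \frac{47817}{24931} = - \frac{108399}{230303 \cdot \frac{438906}{757}} - \frac{47817}{24931} = \left(- \frac{108399}{230303}\right) \frac{757}{438906} - \frac{47817}{24931} = - \frac{27352681}{33693789506} - \frac{47817}{24931} = - \frac{1611817862498413}{840019866174086}$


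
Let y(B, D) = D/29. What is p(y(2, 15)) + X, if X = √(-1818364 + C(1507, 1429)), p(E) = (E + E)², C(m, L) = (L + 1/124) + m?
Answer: 900/841 + I*√6978505201/62 ≈ 1.0702 + 1347.4*I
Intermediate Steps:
C(m, L) = 1/124 + L + m (C(m, L) = (L + 1/124) + m = (1/124 + L) + m = 1/124 + L + m)
y(B, D) = D/29 (y(B, D) = D*(1/29) = D/29)
p(E) = 4*E² (p(E) = (2*E)² = 4*E²)
X = I*√6978505201/62 (X = √(-1818364 + (1/124 + 1429 + 1507)) = √(-1818364 + 364065/124) = √(-225113071/124) = I*√6978505201/62 ≈ 1347.4*I)
p(y(2, 15)) + X = 4*((1/29)*15)² + I*√6978505201/62 = 4*(15/29)² + I*√6978505201/62 = 4*(225/841) + I*√6978505201/62 = 900/841 + I*√6978505201/62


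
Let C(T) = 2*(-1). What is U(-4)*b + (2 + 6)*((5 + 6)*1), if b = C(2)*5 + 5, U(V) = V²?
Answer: 8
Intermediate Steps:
C(T) = -2
b = -5 (b = -2*5 + 5 = -10 + 5 = -5)
U(-4)*b + (2 + 6)*((5 + 6)*1) = (-4)²*(-5) + (2 + 6)*((5 + 6)*1) = 16*(-5) + 8*(11*1) = -80 + 8*11 = -80 + 88 = 8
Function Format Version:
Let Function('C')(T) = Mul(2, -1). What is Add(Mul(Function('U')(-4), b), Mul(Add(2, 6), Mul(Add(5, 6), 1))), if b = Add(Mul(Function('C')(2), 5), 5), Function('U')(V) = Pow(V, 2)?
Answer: 8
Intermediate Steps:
Function('C')(T) = -2
b = -5 (b = Add(Mul(-2, 5), 5) = Add(-10, 5) = -5)
Add(Mul(Function('U')(-4), b), Mul(Add(2, 6), Mul(Add(5, 6), 1))) = Add(Mul(Pow(-4, 2), -5), Mul(Add(2, 6), Mul(Add(5, 6), 1))) = Add(Mul(16, -5), Mul(8, Mul(11, 1))) = Add(-80, Mul(8, 11)) = Add(-80, 88) = 8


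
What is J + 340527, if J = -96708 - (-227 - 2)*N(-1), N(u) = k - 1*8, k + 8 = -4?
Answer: 239239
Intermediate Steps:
k = -12 (k = -8 - 4 = -12)
N(u) = -20 (N(u) = -12 - 1*8 = -12 - 8 = -20)
J = -101288 (J = -96708 - (-227 - 2)*(-20) = -96708 - (-229)*(-20) = -96708 - 1*4580 = -96708 - 4580 = -101288)
J + 340527 = -101288 + 340527 = 239239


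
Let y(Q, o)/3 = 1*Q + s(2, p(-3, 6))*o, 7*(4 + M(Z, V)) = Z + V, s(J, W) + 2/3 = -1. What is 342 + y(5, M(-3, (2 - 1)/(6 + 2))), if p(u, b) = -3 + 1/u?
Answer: 21227/56 ≈ 379.05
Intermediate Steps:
s(J, W) = -5/3 (s(J, W) = -⅔ - 1 = -5/3)
M(Z, V) = -4 + V/7 + Z/7 (M(Z, V) = -4 + (Z + V)/7 = -4 + (V + Z)/7 = -4 + (V/7 + Z/7) = -4 + V/7 + Z/7)
y(Q, o) = -5*o + 3*Q (y(Q, o) = 3*(1*Q - 5*o/3) = 3*(Q - 5*o/3) = -5*o + 3*Q)
342 + y(5, M(-3, (2 - 1)/(6 + 2))) = 342 + (-5*(-4 + ((2 - 1)/(6 + 2))/7 + (⅐)*(-3)) + 3*5) = 342 + (-5*(-4 + (1/8)/7 - 3/7) + 15) = 342 + (-5*(-4 + (1*(⅛))/7 - 3/7) + 15) = 342 + (-5*(-4 + (⅐)*(⅛) - 3/7) + 15) = 342 + (-5*(-4 + 1/56 - 3/7) + 15) = 342 + (-5*(-247/56) + 15) = 342 + (1235/56 + 15) = 342 + 2075/56 = 21227/56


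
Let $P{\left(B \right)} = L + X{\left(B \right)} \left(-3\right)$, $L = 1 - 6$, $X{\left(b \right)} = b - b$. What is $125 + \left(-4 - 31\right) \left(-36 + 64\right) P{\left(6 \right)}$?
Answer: $5025$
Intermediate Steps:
$X{\left(b \right)} = 0$
$L = -5$ ($L = 1 - 6 = -5$)
$P{\left(B \right)} = -5$ ($P{\left(B \right)} = -5 + 0 \left(-3\right) = -5 + 0 = -5$)
$125 + \left(-4 - 31\right) \left(-36 + 64\right) P{\left(6 \right)} = 125 + \left(-4 - 31\right) \left(-36 + 64\right) \left(-5\right) = 125 + \left(-35\right) 28 \left(-5\right) = 125 - -4900 = 125 + 4900 = 5025$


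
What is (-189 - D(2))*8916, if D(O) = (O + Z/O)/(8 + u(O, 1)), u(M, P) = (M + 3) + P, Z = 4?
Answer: -11813700/7 ≈ -1.6877e+6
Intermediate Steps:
u(M, P) = 3 + M + P (u(M, P) = (3 + M) + P = 3 + M + P)
D(O) = (O + 4/O)/(12 + O) (D(O) = (O + 4/O)/(8 + (3 + O + 1)) = (O + 4/O)/(8 + (4 + O)) = (O + 4/O)/(12 + O))
(-189 - D(2))*8916 = (-189 - (4 + 2²)/(2*(12 + 2)))*8916 = (-189 - (4 + 4)/(2*14))*8916 = (-189 - 8/(2*14))*8916 = (-189 - 1*2/7)*8916 = (-189 - 2/7)*8916 = -1325/7*8916 = -11813700/7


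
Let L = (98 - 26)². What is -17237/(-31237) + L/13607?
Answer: 396476467/425041859 ≈ 0.93279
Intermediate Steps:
L = 5184 (L = 72² = 5184)
-17237/(-31237) + L/13607 = -17237/(-31237) + 5184/13607 = -17237*(-1/31237) + 5184*(1/13607) = 17237/31237 + 5184/13607 = 396476467/425041859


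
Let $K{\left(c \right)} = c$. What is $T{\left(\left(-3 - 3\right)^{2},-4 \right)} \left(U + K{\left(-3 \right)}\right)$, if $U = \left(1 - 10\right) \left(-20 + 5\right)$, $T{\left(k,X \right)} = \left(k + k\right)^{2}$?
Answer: $684288$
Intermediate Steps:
$T{\left(k,X \right)} = 4 k^{2}$ ($T{\left(k,X \right)} = \left(2 k\right)^{2} = 4 k^{2}$)
$U = 135$ ($U = \left(-9\right) \left(-15\right) = 135$)
$T{\left(\left(-3 - 3\right)^{2},-4 \right)} \left(U + K{\left(-3 \right)}\right) = 4 \left(\left(-3 - 3\right)^{2}\right)^{2} \left(135 - 3\right) = 4 \left(\left(-6\right)^{2}\right)^{2} \cdot 132 = 4 \cdot 36^{2} \cdot 132 = 4 \cdot 1296 \cdot 132 = 5184 \cdot 132 = 684288$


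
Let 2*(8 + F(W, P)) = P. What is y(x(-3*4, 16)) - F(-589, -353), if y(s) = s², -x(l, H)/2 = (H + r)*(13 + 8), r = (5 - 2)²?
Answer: 2205369/2 ≈ 1.1027e+6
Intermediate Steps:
F(W, P) = -8 + P/2
r = 9 (r = 3² = 9)
x(l, H) = -378 - 42*H (x(l, H) = -2*(H + 9)*(13 + 8) = -2*(9 + H)*21 = -2*(189 + 21*H) = -378 - 42*H)
y(x(-3*4, 16)) - F(-589, -353) = (-378 - 42*16)² - (-8 + (½)*(-353)) = (-378 - 672)² - (-8 - 353/2) = (-1050)² - 1*(-369/2) = 1102500 + 369/2 = 2205369/2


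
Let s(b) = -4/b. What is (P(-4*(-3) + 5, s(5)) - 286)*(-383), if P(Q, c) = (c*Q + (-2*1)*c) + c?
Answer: 572202/5 ≈ 1.1444e+5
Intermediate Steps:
P(Q, c) = -c + Q*c (P(Q, c) = (Q*c - 2*c) + c = (-2*c + Q*c) + c = -c + Q*c)
(P(-4*(-3) + 5, s(5)) - 286)*(-383) = ((-4/5)*(-1 + (-4*(-3) + 5)) - 286)*(-383) = ((-4*1/5)*(-1 + (12 + 5)) - 286)*(-383) = (-4*(-1 + 17)/5 - 286)*(-383) = (-4/5*16 - 286)*(-383) = (-64/5 - 286)*(-383) = -1494/5*(-383) = 572202/5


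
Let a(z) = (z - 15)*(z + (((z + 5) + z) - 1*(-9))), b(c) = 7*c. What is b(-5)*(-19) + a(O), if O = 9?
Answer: 419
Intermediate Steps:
a(z) = (-15 + z)*(14 + 3*z) (a(z) = (-15 + z)*(z + (((5 + z) + z) + 9)) = (-15 + z)*(z + ((5 + 2*z) + 9)) = (-15 + z)*(z + (14 + 2*z)) = (-15 + z)*(14 + 3*z))
b(-5)*(-19) + a(O) = (7*(-5))*(-19) + (-210 - 31*9 + 3*9²) = -35*(-19) + (-210 - 279 + 3*81) = 665 + (-210 - 279 + 243) = 665 - 246 = 419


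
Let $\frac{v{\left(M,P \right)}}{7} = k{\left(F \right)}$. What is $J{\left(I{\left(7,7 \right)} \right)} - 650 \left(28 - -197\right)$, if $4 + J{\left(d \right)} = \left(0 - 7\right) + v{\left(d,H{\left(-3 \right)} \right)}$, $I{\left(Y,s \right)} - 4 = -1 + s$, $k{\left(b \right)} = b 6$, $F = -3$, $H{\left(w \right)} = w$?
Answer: $-146387$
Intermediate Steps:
$k{\left(b \right)} = 6 b$
$I{\left(Y,s \right)} = 3 + s$ ($I{\left(Y,s \right)} = 4 + \left(-1 + s\right) = 3 + s$)
$v{\left(M,P \right)} = -126$ ($v{\left(M,P \right)} = 7 \cdot 6 \left(-3\right) = 7 \left(-18\right) = -126$)
$J{\left(d \right)} = -137$ ($J{\left(d \right)} = -4 + \left(\left(0 - 7\right) - 126\right) = -4 - 133 = -137$)
$J{\left(I{\left(7,7 \right)} \right)} - 650 \left(28 - -197\right) = -137 - 650 \left(28 - -197\right) = -137 - 650 \left(28 + 197\right) = -137 - 146250 = -146387$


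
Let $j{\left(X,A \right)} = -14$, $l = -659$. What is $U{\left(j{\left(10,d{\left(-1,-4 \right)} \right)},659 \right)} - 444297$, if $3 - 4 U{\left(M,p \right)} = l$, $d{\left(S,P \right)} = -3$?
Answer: $- \frac{888263}{2} \approx -4.4413 \cdot 10^{5}$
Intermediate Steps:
$U{\left(M,p \right)} = \frac{331}{2}$ ($U{\left(M,p \right)} = \frac{3}{4} - - \frac{659}{4} = \frac{3}{4} + \frac{659}{4} = \frac{331}{2}$)
$U{\left(j{\left(10,d{\left(-1,-4 \right)} \right)},659 \right)} - 444297 = \frac{331}{2} - 444297 = - \frac{888263}{2}$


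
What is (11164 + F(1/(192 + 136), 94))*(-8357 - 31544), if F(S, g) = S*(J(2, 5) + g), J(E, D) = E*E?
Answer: -73056536445/164 ≈ -4.4547e+8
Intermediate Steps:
J(E, D) = E²
F(S, g) = S*(4 + g) (F(S, g) = S*(2² + g) = S*(4 + g))
(11164 + F(1/(192 + 136), 94))*(-8357 - 31544) = (11164 + (4 + 94)/(192 + 136))*(-8357 - 31544) = (11164 + 98/328)*(-39901) = (11164 + (1/328)*98)*(-39901) = (11164 + 49/164)*(-39901) = (1830945/164)*(-39901) = -73056536445/164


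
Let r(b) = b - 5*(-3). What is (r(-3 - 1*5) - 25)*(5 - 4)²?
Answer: -18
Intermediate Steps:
r(b) = 15 + b (r(b) = b + 15 = 15 + b)
(r(-3 - 1*5) - 25)*(5 - 4)² = ((15 + (-3 - 1*5)) - 25)*(5 - 4)² = ((15 + (-3 - 5)) - 25)*1² = ((15 - 8) - 25)*1 = (7 - 25)*1 = -18*1 = -18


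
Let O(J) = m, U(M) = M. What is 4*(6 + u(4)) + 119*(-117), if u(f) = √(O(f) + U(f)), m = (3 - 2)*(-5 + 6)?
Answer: -13899 + 4*√5 ≈ -13890.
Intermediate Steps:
m = 1 (m = 1*1 = 1)
O(J) = 1
u(f) = √(1 + f)
4*(6 + u(4)) + 119*(-117) = 4*(6 + √(1 + 4)) + 119*(-117) = 4*(6 + √5) - 13923 = (24 + 4*√5) - 13923 = -13899 + 4*√5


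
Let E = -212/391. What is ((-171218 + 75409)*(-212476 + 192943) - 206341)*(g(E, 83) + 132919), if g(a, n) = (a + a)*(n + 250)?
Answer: 96986151625107272/391 ≈ 2.4805e+14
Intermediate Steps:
E = -212/391 (E = -212*1/391 = -212/391 ≈ -0.54220)
g(a, n) = 2*a*(250 + n) (g(a, n) = (2*a)*(250 + n) = 2*a*(250 + n))
((-171218 + 75409)*(-212476 + 192943) - 206341)*(g(E, 83) + 132919) = ((-171218 + 75409)*(-212476 + 192943) - 206341)*(2*(-212/391)*(250 + 83) + 132919) = (-95809*(-19533) - 206341)*(2*(-212/391)*333 + 132919) = (1871437197 - 206341)*(-141192/391 + 132919) = 1871230856*(51830137/391) = 96986151625107272/391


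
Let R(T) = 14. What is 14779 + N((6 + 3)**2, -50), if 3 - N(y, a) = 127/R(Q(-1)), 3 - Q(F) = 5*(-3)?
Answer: 206821/14 ≈ 14773.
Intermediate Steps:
Q(F) = 18 (Q(F) = 3 - 5*(-3) = 3 - 1*(-15) = 3 + 15 = 18)
N(y, a) = -85/14 (N(y, a) = 3 - 127/14 = -85/14)
14779 + N((6 + 3)**2, -50) = 14779 - 85/14 = 206821/14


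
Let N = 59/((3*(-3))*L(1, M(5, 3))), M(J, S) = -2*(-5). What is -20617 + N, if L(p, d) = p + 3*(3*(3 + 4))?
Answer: -11875451/576 ≈ -20617.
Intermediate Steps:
M(J, S) = 10
L(p, d) = 63 + p (L(p, d) = p + 3*(3*7) = p + 3*21 = p + 63 = 63 + p)
N = -59/576 (N = 59/((3*(-3))*(63 + 1)) = 59/(-9*64) = 59/(-576) = -1/576*59 = -59/576 ≈ -0.10243)
-20617 + N = -20617 - 59/576 = -11875451/576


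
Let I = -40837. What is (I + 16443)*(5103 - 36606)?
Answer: 768484182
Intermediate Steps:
(I + 16443)*(5103 - 36606) = (-40837 + 16443)*(5103 - 36606) = -24394*(-31503) = 768484182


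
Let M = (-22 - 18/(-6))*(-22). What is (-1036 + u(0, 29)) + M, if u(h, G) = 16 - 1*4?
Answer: -606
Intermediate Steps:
u(h, G) = 12 (u(h, G) = 16 - 4 = 12)
M = 418 (M = (-22 - 18*(-⅙))*(-22) = (-22 + 3)*(-22) = -19*(-22) = 418)
(-1036 + u(0, 29)) + M = (-1036 + 12) + 418 = -1024 + 418 = -606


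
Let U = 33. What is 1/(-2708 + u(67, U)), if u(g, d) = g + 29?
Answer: -1/2612 ≈ -0.00038285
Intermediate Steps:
u(g, d) = 29 + g
1/(-2708 + u(67, U)) = 1/(-2708 + (29 + 67)) = 1/(-2708 + 96) = 1/(-2612) = -1/2612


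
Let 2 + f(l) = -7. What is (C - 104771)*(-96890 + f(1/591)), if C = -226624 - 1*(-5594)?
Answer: 31569791099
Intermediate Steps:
C = -221030 (C = -226624 + 5594 = -221030)
f(l) = -9 (f(l) = -2 - 7 = -9)
(C - 104771)*(-96890 + f(1/591)) = (-221030 - 104771)*(-96890 - 9) = -325801*(-96899) = 31569791099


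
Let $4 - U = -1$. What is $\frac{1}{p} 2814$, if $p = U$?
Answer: $\frac{2814}{5} \approx 562.8$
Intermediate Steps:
$U = 5$ ($U = 4 - -1 = 4 + 1 = 5$)
$p = 5$
$\frac{1}{p} 2814 = \frac{1}{5} \cdot 2814 = \frac{2814}{5}$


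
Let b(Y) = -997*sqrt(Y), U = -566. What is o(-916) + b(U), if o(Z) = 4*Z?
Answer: -3664 - 997*I*sqrt(566) ≈ -3664.0 - 23719.0*I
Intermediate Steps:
o(-916) + b(U) = 4*(-916) - 997*I*sqrt(566) = -3664 - 997*I*sqrt(566)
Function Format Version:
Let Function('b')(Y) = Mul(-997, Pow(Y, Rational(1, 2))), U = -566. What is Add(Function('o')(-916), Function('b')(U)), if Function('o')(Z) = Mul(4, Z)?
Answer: Add(-3664, Mul(-997, I, Pow(566, Rational(1, 2)))) ≈ Add(-3664.0, Mul(-23719., I))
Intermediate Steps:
Add(Function('o')(-916), Function('b')(U)) = Add(Mul(4, -916), Mul(-997, Pow(-566, Rational(1, 2)))) = Add(-3664, Mul(-997, Mul(I, Pow(566, Rational(1, 2))))) = Add(-3664, Mul(-997, I, Pow(566, Rational(1, 2))))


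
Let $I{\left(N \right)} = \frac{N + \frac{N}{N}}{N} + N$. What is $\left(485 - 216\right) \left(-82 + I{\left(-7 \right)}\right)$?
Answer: $- \frac{165973}{7} \approx -23710.0$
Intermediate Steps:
$I{\left(N \right)} = N + \frac{1 + N}{N}$ ($I{\left(N \right)} = \frac{N + 1}{N} + N = \frac{1 + N}{N} + N = N + \frac{1 + N}{N}$)
$\left(485 - 216\right) \left(-82 + I{\left(-7 \right)}\right) = \left(485 - 216\right) \left(-82 + \left(1 - 7 + \frac{1}{-7}\right)\right) = 269 \left(-82 - \frac{43}{7}\right) = 269 \left(- \frac{617}{7}\right) = - \frac{165973}{7}$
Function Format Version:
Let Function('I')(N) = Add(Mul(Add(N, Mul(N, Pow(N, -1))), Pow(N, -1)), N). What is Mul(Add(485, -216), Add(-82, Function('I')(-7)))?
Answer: Rational(-165973, 7) ≈ -23710.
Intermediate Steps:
Function('I')(N) = Add(N, Mul(Pow(N, -1), Add(1, N))) (Function('I')(N) = Add(Mul(Add(N, 1), Pow(N, -1)), N) = Add(Mul(Add(1, N), Pow(N, -1)), N) = Add(Mul(Pow(N, -1), Add(1, N)), N) = Add(N, Mul(Pow(N, -1), Add(1, N))))
Mul(Add(485, -216), Add(-82, Function('I')(-7))) = Mul(Add(485, -216), Add(-82, Add(1, -7, Pow(-7, -1)))) = Mul(269, Add(-82, Add(1, -7, Rational(-1, 7)))) = Mul(269, Add(-82, Rational(-43, 7))) = Mul(269, Rational(-617, 7)) = Rational(-165973, 7)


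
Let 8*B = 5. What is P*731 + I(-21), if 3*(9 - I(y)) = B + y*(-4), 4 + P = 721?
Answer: 12578587/24 ≈ 5.2411e+5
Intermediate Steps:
B = 5/8 (B = (⅛)*5 = 5/8 ≈ 0.62500)
P = 717 (P = -4 + 721 = 717)
I(y) = 211/24 + 4*y/3 (I(y) = 9 - (5/8 + y*(-4))/3 = 9 - (5/8 - 4*y)/3 = 9 + (-5/24 + 4*y/3) = 211/24 + 4*y/3)
P*731 + I(-21) = 717*731 + (211/24 + (4/3)*(-21)) = 524127 + (211/24 - 28) = 524127 - 461/24 = 12578587/24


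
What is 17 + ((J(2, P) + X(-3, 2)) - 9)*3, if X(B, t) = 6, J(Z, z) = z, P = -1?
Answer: 5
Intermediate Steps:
17 + ((J(2, P) + X(-3, 2)) - 9)*3 = 17 + ((-1 + 6) - 9)*3 = 17 + (5 - 9)*3 = 17 - 4*3 = 17 - 12 = 5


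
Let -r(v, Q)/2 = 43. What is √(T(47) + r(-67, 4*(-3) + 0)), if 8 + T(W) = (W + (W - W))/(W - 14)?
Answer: I*√100815/33 ≈ 9.6216*I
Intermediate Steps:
r(v, Q) = -86 (r(v, Q) = -2*43 = -86)
T(W) = -8 + W/(-14 + W) (T(W) = -8 + (W + (W - W))/(W - 14) = -8 + (W + 0)/(-14 + W) = -8 + W/(-14 + W))
√(T(47) + r(-67, 4*(-3) + 0)) = √(7*(16 - 1*47)/(-14 + 47) - 86) = √(7*(16 - 47)/33 - 86) = √(7*(1/33)*(-31) - 86) = √(-217/33 - 86) = √(-3055/33) = I*√100815/33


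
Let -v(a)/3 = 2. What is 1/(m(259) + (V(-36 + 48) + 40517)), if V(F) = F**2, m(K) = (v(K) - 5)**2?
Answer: 1/40782 ≈ 2.4521e-5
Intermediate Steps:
v(a) = -6 (v(a) = -3*2 = -6)
m(K) = 121 (m(K) = (-6 - 5)**2 = (-11)**2 = 121)
1/(m(259) + (V(-36 + 48) + 40517)) = 1/(121 + ((-36 + 48)**2 + 40517)) = 1/(121 + (12**2 + 40517)) = 1/(121 + (144 + 40517)) = 1/(121 + 40661) = 1/40782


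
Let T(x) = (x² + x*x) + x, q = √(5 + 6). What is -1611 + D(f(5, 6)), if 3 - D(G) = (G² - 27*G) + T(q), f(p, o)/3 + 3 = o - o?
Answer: -1954 - √11 ≈ -1957.3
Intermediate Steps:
q = √11 ≈ 3.3166
f(p, o) = -9 (f(p, o) = -9 + 3*(o - o) = -9 + 3*0 = -9 + 0 = -9)
T(x) = x + 2*x² (T(x) = (x² + x²) + x = 2*x² + x = x + 2*x²)
D(G) = 3 - G² + 27*G - √11*(1 + 2*√11) (D(G) = 3 - ((G² - 27*G) + √11*(1 + 2*√11)) = 3 - (G² - 27*G + √11*(1 + 2*√11)) = 3 + (-G² + 27*G - √11*(1 + 2*√11)) = 3 - G² + 27*G - √11*(1 + 2*√11))
-1611 + D(f(5, 6)) = -1611 + (-19 - √11 - 1*(-9)² + 27*(-9)) = -1611 + (-19 - √11 - 1*81 - 243) = -1611 + (-19 - √11 - 81 - 243) = -1611 + (-343 - √11) = -1954 - √11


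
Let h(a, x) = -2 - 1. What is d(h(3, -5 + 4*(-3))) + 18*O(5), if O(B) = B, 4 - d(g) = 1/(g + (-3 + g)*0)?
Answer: 283/3 ≈ 94.333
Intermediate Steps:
h(a, x) = -3
d(g) = 4 - 1/g (d(g) = 4 - 1/(g + (-3 + g)*0) = 4 - 1/(g + 0) = 4 - 1/g)
d(h(3, -5 + 4*(-3))) + 18*O(5) = (4 - 1/(-3)) + 18*5 = (4 - 1*(-⅓)) + 90 = (4 + ⅓) + 90 = 13/3 + 90 = 283/3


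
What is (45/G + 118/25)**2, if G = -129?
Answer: 22080601/1155625 ≈ 19.107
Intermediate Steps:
(45/G + 118/25)**2 = (45/(-129) + 118/25)**2 = (45*(-1/129) + 118*(1/25))**2 = (-15/43 + 118/25)**2 = (4699/1075)**2 = 22080601/1155625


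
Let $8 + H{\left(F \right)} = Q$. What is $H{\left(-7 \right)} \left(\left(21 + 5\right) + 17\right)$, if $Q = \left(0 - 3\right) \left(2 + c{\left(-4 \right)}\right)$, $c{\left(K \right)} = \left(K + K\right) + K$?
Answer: $946$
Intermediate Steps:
$c{\left(K \right)} = 3 K$ ($c{\left(K \right)} = 2 K + K = 3 K$)
$Q = 30$ ($Q = \left(0 - 3\right) \left(2 + 3 \left(-4\right)\right) = - 3 \left(2 - 12\right) = \left(-3\right) \left(-10\right) = 30$)
$H{\left(F \right)} = 22$ ($H{\left(F \right)} = -8 + 30 = 22$)
$H{\left(-7 \right)} \left(\left(21 + 5\right) + 17\right) = 22 \left(\left(21 + 5\right) + 17\right) = 22 \left(26 + 17\right) = 22 \cdot 43 = 946$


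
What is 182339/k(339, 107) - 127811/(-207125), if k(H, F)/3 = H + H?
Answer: 38026932949/421292250 ≈ 90.263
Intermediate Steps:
k(H, F) = 6*H (k(H, F) = 3*(H + H) = 3*(2*H) = 6*H)
182339/k(339, 107) - 127811/(-207125) = 182339/((6*339)) - 127811/(-207125) = 182339/2034 - 127811*(-1/207125) = 182339*(1/2034) + 127811/207125 = 182339/2034 + 127811/207125 = 38026932949/421292250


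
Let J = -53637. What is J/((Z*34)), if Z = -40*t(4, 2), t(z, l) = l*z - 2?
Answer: 17879/2720 ≈ 6.5732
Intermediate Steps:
t(z, l) = -2 + l*z
Z = -240 (Z = -40*(-2 + 2*4) = -40*(-2 + 8) = -40*6 = -240)
J/((Z*34)) = -53637/((-240*34)) = -53637/(-8160) = -53637*(-1/8160) = 17879/2720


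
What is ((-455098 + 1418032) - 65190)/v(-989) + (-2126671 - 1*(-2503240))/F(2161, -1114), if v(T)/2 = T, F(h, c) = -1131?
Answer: -293366991/372853 ≈ -786.82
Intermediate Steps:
v(T) = 2*T
((-455098 + 1418032) - 65190)/v(-989) + (-2126671 - 1*(-2503240))/F(2161, -1114) = ((-455098 + 1418032) - 65190)/((2*(-989))) + (-2126671 - 1*(-2503240))/(-1131) = (962934 - 65190)/(-1978) + (-2126671 + 2503240)*(-1/1131) = 897744*(-1/1978) + 376569*(-1/1131) = -448872/989 - 125523/377 = -293366991/372853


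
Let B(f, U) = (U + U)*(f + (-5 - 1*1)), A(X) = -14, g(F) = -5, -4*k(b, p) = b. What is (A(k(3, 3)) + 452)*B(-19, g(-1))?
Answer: 109500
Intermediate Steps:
k(b, p) = -b/4
B(f, U) = 2*U*(-6 + f) (B(f, U) = (2*U)*(f + (-5 - 1)) = (2*U)*(f - 6) = (2*U)*(-6 + f) = 2*U*(-6 + f))
(A(k(3, 3)) + 452)*B(-19, g(-1)) = (-14 + 452)*(2*(-5)*(-6 - 19)) = 438*(2*(-5)*(-25)) = 438*250 = 109500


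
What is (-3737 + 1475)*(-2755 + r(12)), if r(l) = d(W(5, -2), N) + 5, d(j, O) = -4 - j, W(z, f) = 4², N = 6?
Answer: 6265740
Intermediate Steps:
W(z, f) = 16
r(l) = -15 (r(l) = (-4 - 1*16) + 5 = (-4 - 16) + 5 = -20 + 5 = -15)
(-3737 + 1475)*(-2755 + r(12)) = (-3737 + 1475)*(-2755 - 15) = -2262*(-2770) = 6265740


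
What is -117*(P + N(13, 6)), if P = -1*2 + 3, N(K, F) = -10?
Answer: 1053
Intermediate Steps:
P = 1 (P = -2 + 3 = 1)
-117*(P + N(13, 6)) = -117*(1 - 10) = -117*(-9) = 1053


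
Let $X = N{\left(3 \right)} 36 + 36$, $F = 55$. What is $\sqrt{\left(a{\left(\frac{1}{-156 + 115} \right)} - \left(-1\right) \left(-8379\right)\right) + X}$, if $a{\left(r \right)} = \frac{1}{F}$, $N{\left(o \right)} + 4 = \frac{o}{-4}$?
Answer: $\frac{i \sqrt{25754795}}{55} \approx 92.271 i$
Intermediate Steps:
$N{\left(o \right)} = -4 - \frac{o}{4}$ ($N{\left(o \right)} = -4 + \frac{o}{-4} = -4 + o \left(- \frac{1}{4}\right) = -4 - \frac{o}{4}$)
$a{\left(r \right)} = \frac{1}{55}$
$X = -135$ ($X = \left(-4 - \frac{3}{4}\right) 36 + 36 = \left(- \frac{19}{4}\right) 36 + 36 = -171 + 36 = -135$)
$\sqrt{\left(a{\left(\frac{1}{-156 + 115} \right)} - \left(-1\right) \left(-8379\right)\right) + X} = \sqrt{\left(\frac{1}{55} - \left(-1\right) \left(-8379\right)\right) - 135} = \sqrt{\left(\frac{1}{55} - 8379\right) - 135} = \sqrt{- \frac{460844}{55} - 135} = \sqrt{- \frac{468269}{55}} = \frac{i \sqrt{25754795}}{55}$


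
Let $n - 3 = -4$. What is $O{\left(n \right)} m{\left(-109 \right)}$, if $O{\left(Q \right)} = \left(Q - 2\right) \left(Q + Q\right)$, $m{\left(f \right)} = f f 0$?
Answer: $0$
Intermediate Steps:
$m{\left(f \right)} = 0$ ($m{\left(f \right)} = f^{2} \cdot 0 = 0$)
$n = -1$ ($n = 3 - 4 = -1$)
$O{\left(Q \right)} = 2 Q \left(-2 + Q\right)$ ($O{\left(Q \right)} = \left(-2 + Q\right) 2 Q = 2 Q \left(-2 + Q\right)$)
$O{\left(n \right)} m{\left(-109 \right)} = 2 \left(-1\right) \left(-2 - 1\right) 0 = 2 \left(-1\right) \left(-3\right) 0 = 6 \cdot 0 = 0$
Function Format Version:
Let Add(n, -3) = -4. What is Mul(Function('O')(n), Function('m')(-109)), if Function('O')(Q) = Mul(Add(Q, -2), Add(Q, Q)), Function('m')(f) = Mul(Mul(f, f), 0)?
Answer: 0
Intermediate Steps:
Function('m')(f) = 0 (Function('m')(f) = Mul(Pow(f, 2), 0) = 0)
n = -1 (n = Add(3, -4) = -1)
Function('O')(Q) = Mul(2, Q, Add(-2, Q)) (Function('O')(Q) = Mul(Add(-2, Q), Mul(2, Q)) = Mul(2, Q, Add(-2, Q)))
Mul(Function('O')(n), Function('m')(-109)) = Mul(Mul(2, -1, Add(-2, -1)), 0) = Mul(Mul(2, -1, -3), 0) = Mul(6, 0) = 0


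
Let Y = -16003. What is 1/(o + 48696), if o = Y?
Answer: 1/32693 ≈ 3.0588e-5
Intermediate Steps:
o = -16003
1/(o + 48696) = 1/(-16003 + 48696) = 1/32693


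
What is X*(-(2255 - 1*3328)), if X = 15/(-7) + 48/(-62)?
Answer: -679209/217 ≈ -3130.0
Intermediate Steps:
X = -633/217 (X = 15*(-⅐) + 48*(-1/62) = -15/7 - 24/31 = -633/217 ≈ -2.9170)
X*(-(2255 - 1*3328)) = -(-633)*(2255 - 1*3328)/217 = -(-633)*(2255 - 3328)/217 = -(-633)*(-1073)/217 = -633/217*1073 = -679209/217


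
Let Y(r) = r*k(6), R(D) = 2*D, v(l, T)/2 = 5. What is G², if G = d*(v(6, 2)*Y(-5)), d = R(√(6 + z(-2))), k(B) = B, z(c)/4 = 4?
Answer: 7920000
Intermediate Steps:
z(c) = 16 (z(c) = 4*4 = 16)
v(l, T) = 10 (v(l, T) = 2*5 = 10)
Y(r) = 6*r (Y(r) = r*6 = 6*r)
d = 2*√22 (d = 2*√(6 + 16) = 2*√22 ≈ 9.3808)
G = -600*√22 (G = (2*√22)*(10*(6*(-5))) = (2*√22)*(10*(-30)) = (2*√22)*(-300) = -600*√22 ≈ -2814.3)
G² = (-600*√22)² = 7920000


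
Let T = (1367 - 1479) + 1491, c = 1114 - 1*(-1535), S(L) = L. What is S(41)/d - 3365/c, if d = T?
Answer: -4531726/3652971 ≈ -1.2406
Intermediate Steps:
c = 2649 (c = 1114 + 1535 = 2649)
T = 1379 (T = -112 + 1491 = 1379)
d = 1379
S(41)/d - 3365/c = 41/1379 - 3365/2649 = -4531726/3652971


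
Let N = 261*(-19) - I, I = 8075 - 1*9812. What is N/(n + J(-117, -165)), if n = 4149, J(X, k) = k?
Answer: -537/664 ≈ -0.80873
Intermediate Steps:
I = -1737 (I = 8075 - 9812 = -1737)
N = -3222 (N = 261*(-19) - 1*(-1737) = -4959 + 1737 = -3222)
N/(n + J(-117, -165)) = -3222/(4149 - 165) = -3222/3984 = -3222*1/3984 = -537/664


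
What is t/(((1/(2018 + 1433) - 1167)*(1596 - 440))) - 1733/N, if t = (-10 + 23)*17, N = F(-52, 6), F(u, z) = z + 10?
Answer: -109052331/1006829 ≈ -108.31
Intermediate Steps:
F(u, z) = 10 + z
N = 16 (N = 10 + 6 = 16)
t = 221 (t = 13*17 = 221)
t/(((1/(2018 + 1433) - 1167)*(1596 - 440))) - 1733/N = 221/(((1/(2018 + 1433) - 1167)*(1596 - 440))) - 1733/16 = 221/(((1/3451 - 1167)*1156)) - 1733*1/16 = 221/(((1/3451 - 1167)*1156)) - 1733/16 = 221/((-4027316/3451*1156)) - 1733/16 = 221/(-273857488/203) - 1733/16 = 221*(-203/273857488) - 1733/16 = -2639/16109264 - 1733/16 = -109052331/1006829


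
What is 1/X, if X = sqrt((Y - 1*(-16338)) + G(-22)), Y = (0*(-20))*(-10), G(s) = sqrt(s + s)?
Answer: sqrt(2)/(2*sqrt(8169 + I*sqrt(11))) ≈ 0.0078235 - 1.5882e-6*I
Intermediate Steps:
G(s) = sqrt(2)*sqrt(s) (G(s) = sqrt(2*s) = sqrt(2)*sqrt(s))
Y = 0 (Y = 0*(-10) = 0)
X = sqrt(16338 + 2*I*sqrt(11)) (X = sqrt((0 - 1*(-16338)) + sqrt(2)*sqrt(-22)) = sqrt((0 + 16338) + sqrt(2)*(I*sqrt(22))) = sqrt(16338 + 2*I*sqrt(11)) ≈ 127.82 + 0.0259*I)
1/X = 1/(sqrt(16338 + 2*I*sqrt(11))) = 1/sqrt(16338 + 2*I*sqrt(11))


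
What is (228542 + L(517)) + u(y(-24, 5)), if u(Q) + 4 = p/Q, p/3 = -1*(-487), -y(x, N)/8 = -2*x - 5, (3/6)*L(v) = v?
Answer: 78971307/344 ≈ 2.2957e+5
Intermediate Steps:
L(v) = 2*v
y(x, N) = 40 + 16*x (y(x, N) = -8*(-2*x - 5) = -8*(-5 - 2*x) = 40 + 16*x)
p = 1461 (p = 3*(-1*(-487)) = 3*487 = 1461)
u(Q) = -4 + 1461/Q
(228542 + L(517)) + u(y(-24, 5)) = (228542 + 2*517) + (-4 + 1461/(40 + 16*(-24))) = (228542 + 1034) + (-4 + 1461/(40 - 384)) = 229576 + (-4 + 1461/(-344)) = 229576 + (-4 + 1461*(-1/344)) = 229576 + (-4 - 1461/344) = 229576 - 2837/344 = 78971307/344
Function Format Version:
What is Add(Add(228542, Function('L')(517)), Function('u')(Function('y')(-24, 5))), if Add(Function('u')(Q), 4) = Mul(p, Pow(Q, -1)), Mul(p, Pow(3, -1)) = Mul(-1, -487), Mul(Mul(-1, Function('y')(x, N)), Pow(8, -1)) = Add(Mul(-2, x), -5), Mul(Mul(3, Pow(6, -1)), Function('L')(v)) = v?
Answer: Rational(78971307, 344) ≈ 2.2957e+5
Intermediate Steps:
Function('L')(v) = Mul(2, v)
Function('y')(x, N) = Add(40, Mul(16, x)) (Function('y')(x, N) = Mul(-8, Add(Mul(-2, x), -5)) = Mul(-8, Add(-5, Mul(-2, x))) = Add(40, Mul(16, x)))
p = 1461 (p = Mul(3, Mul(-1, -487)) = Mul(3, 487) = 1461)
Function('u')(Q) = Add(-4, Mul(1461, Pow(Q, -1)))
Add(Add(228542, Function('L')(517)), Function('u')(Function('y')(-24, 5))) = Add(Add(228542, Mul(2, 517)), Add(-4, Mul(1461, Pow(Add(40, Mul(16, -24)), -1)))) = Add(Add(228542, 1034), Add(-4, Mul(1461, Pow(Add(40, -384), -1)))) = Add(229576, Add(-4, Mul(1461, Pow(-344, -1)))) = Add(229576, Add(-4, Mul(1461, Rational(-1, 344)))) = Add(229576, Add(-4, Rational(-1461, 344))) = Add(229576, Rational(-2837, 344)) = Rational(78971307, 344)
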